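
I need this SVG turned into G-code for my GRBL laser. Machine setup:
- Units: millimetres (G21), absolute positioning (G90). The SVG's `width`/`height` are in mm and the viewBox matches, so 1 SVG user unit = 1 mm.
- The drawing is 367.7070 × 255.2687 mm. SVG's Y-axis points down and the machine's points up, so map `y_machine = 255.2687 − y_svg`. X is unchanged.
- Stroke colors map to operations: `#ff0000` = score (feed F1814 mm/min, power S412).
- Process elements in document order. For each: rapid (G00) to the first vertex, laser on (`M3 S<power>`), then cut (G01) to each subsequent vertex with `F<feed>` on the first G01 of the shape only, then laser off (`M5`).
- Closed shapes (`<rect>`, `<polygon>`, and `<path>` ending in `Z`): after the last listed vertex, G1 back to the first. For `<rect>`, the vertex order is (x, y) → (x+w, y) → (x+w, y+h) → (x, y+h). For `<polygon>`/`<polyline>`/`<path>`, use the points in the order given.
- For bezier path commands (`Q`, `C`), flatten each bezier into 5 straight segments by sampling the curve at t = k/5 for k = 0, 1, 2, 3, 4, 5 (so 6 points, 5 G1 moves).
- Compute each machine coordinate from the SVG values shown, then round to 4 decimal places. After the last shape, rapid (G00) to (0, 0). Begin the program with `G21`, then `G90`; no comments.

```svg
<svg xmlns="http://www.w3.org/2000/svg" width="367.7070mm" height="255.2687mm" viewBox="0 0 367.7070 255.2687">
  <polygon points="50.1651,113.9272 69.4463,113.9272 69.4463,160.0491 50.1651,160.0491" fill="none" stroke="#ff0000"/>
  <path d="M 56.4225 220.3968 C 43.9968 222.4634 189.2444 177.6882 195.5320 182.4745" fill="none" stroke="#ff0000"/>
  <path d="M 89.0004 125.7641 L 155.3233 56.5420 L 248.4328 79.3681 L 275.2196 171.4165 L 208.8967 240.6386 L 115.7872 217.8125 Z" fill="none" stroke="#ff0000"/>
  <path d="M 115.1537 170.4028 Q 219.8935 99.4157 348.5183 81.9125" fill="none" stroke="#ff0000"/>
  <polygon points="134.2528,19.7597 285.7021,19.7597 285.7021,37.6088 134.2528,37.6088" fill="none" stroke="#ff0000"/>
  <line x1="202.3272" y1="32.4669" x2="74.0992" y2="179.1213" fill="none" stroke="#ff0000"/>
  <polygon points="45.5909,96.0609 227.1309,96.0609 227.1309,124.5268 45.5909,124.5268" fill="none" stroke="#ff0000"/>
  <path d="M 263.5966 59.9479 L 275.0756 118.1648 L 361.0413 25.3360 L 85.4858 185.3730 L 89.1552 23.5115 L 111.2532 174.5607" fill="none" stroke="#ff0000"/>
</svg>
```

G21
G90
G00 X50.1651 Y141.3415
M3 S412
G01 X69.4463 Y141.3415 F1814
G01 X69.4463 Y95.2196
G01 X50.1651 Y95.2196
G01 X50.1651 Y141.3415
M5
G00 X56.4225 Y34.8719
M3 S412
G01 X65.5148 Y38.4817 F1814
G01 X98.2103 Y48.7062
G01 X140.2706 Y60.9181
G01 X177.4573 Y70.4898
G01 X195.5320 Y72.7942
M5
G00 X89.0004 Y129.5046
M3 S412
G01 X155.3233 Y198.7267 F1814
G01 X248.4328 Y175.9006
G01 X275.2196 Y83.8522
G01 X208.8967 Y14.6301
G01 X115.7872 Y37.4562
G01 X89.0004 Y129.5046
M5
G00 X115.1537 Y84.8659
M3 S412
G01 X158.0050 Y111.1214 F1814
G01 X202.7671 Y133.0982
G01 X249.4401 Y150.7962
G01 X298.0238 Y164.2156
G01 X348.5183 Y173.3562
M5
G00 X134.2528 Y235.5090
M3 S412
G01 X285.7021 Y235.5090 F1814
G01 X285.7021 Y217.6599
G01 X134.2528 Y217.6599
G01 X134.2528 Y235.5090
M5
G00 X202.3272 Y222.8018
M3 S412
G01 X74.0992 Y76.1474 F1814
M5
G00 X45.5909 Y159.2078
M3 S412
G01 X227.1309 Y159.2078 F1814
G01 X227.1309 Y130.7419
G01 X45.5909 Y130.7419
G01 X45.5909 Y159.2078
M5
G00 X263.5966 Y195.3208
M3 S412
G01 X275.0756 Y137.1039 F1814
G01 X361.0413 Y229.9327
G01 X85.4858 Y69.8957
G01 X89.1552 Y231.7572
G01 X111.2532 Y80.7080
M5
G00 X0.0000 Y0.0000

Since the viewBox matches the mm dimensions, user units are millimetres directly. The only transform is the Y-flip y_m = 255.2687 − y_svg.

Shape 1 is a rectangle drawn with `<polygon>`. Its stroke #ff0000 means score at S412, F1814. After flipping Y the toolpath is (50.1651,141.3415) → (69.4463,141.3415) → (69.4463,95.2196) → (50.1651,95.2196) → (50.1651,141.3415), returning to the start.

Shape 2 is a cubic bezier drawn with `<path>`. Its stroke #ff0000 means score at S412, F1814. After flipping Y the toolpath is (56.4225,34.8719) → (65.5148,38.4817) → (98.2103,48.7062) → (140.2706,60.9181) → (177.4573,70.4898) → (195.5320,72.7942).

Shape 3 is a regular polygon drawn with `<path>`. Its stroke #ff0000 means score at S412, F1814. After flipping Y the toolpath is (89.0004,129.5046) → (155.3233,198.7267) → (248.4328,175.9006) → (275.2196,83.8522) → (208.8967,14.6301) → (115.7872,37.4562) → (89.0004,129.5046), returning to the start.

Shape 4 is a quadratic bezier drawn with `<path>`. Its stroke #ff0000 means score at S412, F1814. After flipping Y the toolpath is (115.1537,84.8659) → (158.0050,111.1214) → (202.7671,133.0982) → (249.4401,150.7962) → (298.0238,164.2156) → (348.5183,173.3562).

Shape 5 is a rectangle drawn with `<polygon>`. Its stroke #ff0000 means score at S412, F1814. After flipping Y the toolpath is (134.2528,235.5090) → (285.7021,235.5090) → (285.7021,217.6599) → (134.2528,217.6599) → (134.2528,235.5090), returning to the start.

Shape 6 is a line segment drawn with `<line>`. Its stroke #ff0000 means score at S412, F1814. After flipping Y the toolpath is (202.3272,222.8018) → (74.0992,76.1474).

Shape 7 is a rectangle drawn with `<polygon>`. Its stroke #ff0000 means score at S412, F1814. After flipping Y the toolpath is (45.5909,159.2078) → (227.1309,159.2078) → (227.1309,130.7419) → (45.5909,130.7419) → (45.5909,159.2078), returning to the start.

Shape 8 is a open polyline drawn with `<path>`. Its stroke #ff0000 means score at S412, F1814. After flipping Y the toolpath is (263.5966,195.3208) → (275.0756,137.1039) → (361.0413,229.9327) → (85.4858,69.8957) → (89.1552,231.7572) → (111.2532,80.7080).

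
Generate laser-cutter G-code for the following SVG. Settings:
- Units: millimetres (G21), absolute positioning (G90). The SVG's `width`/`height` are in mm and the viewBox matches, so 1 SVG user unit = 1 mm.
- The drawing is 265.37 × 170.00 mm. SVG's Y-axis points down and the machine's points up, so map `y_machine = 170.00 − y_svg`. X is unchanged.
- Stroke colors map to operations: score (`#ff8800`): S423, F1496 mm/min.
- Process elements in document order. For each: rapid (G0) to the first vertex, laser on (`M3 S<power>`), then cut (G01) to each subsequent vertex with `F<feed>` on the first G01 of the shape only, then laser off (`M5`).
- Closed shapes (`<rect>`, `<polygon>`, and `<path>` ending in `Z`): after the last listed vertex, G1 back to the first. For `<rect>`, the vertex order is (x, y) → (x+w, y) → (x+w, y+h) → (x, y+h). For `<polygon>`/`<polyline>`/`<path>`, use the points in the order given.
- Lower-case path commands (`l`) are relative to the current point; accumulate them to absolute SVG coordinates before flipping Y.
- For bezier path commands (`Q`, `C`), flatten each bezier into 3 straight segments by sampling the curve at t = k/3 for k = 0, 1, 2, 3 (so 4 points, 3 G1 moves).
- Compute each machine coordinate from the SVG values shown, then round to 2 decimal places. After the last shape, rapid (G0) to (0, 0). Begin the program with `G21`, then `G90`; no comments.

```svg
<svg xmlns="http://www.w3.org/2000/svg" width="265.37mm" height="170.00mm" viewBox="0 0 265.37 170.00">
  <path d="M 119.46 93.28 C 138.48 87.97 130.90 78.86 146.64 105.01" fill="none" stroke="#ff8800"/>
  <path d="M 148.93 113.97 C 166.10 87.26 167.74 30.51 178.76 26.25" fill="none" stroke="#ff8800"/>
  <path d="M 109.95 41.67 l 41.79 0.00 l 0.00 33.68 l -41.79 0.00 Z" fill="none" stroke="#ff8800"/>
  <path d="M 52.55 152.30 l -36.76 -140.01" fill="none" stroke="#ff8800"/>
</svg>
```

1 u = 1 mm; y_m = 170.00 − y.

[1] `<path>` cubic bezier, #ff8800→score S423 F1496: (119.46,76.72) → (131.46,81.85) → (136.82,80.83) → (146.64,64.99)

[2] `<path>` cubic bezier, #ff8800→score S423 F1496: (148.93,56.03) → (161.85,89.70) → (169.94,125.05) → (178.76,143.75)

[3] `<path>` rectangle, #ff8800→score S423 F1496: (109.95,128.33) → (151.74,128.33) → (151.74,94.65) → (109.95,94.65) → (109.95,128.33) (closed)

[4] `<path>` line segment, #ff8800→score S423 F1496: (52.55,17.70) → (15.79,157.71)

G21
G90
G0 X119.46 Y76.72
M3 S423
G01 X131.46 Y81.85 F1496
G01 X136.82 Y80.83
G01 X146.64 Y64.99
M5
G0 X148.93 Y56.03
M3 S423
G01 X161.85 Y89.70 F1496
G01 X169.94 Y125.05
G01 X178.76 Y143.75
M5
G0 X109.95 Y128.33
M3 S423
G01 X151.74 Y128.33 F1496
G01 X151.74 Y94.65
G01 X109.95 Y94.65
G01 X109.95 Y128.33
M5
G0 X52.55 Y17.70
M3 S423
G01 X15.79 Y157.71 F1496
M5
G0 X0.00 Y0.00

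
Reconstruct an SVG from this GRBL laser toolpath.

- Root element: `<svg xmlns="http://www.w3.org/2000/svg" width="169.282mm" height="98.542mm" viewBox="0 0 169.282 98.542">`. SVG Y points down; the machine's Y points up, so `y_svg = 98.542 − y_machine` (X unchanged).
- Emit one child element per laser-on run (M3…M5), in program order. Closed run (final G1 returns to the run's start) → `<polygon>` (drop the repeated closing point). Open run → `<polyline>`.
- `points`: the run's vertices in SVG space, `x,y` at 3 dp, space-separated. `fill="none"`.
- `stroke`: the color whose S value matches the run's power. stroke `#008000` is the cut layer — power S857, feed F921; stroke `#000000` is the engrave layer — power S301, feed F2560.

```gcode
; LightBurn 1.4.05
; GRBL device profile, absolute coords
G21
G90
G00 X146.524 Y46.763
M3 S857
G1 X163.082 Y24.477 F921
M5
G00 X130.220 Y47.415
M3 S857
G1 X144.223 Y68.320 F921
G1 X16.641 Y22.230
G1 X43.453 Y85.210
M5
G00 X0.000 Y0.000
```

<svg xmlns="http://www.w3.org/2000/svg" width="169.282mm" height="98.542mm" viewBox="0 0 169.282 98.542">
  <polyline points="146.524,51.779 163.082,74.065" fill="none" stroke="#008000"/>
  <polyline points="130.220,51.127 144.223,30.222 16.641,76.312 43.453,13.332" fill="none" stroke="#008000"/>
</svg>

Each laser-on run becomes one SVG element. Flip Y back into SVG space with y_svg = 98.542 − y_machine. Every run uses S857, so all elements get stroke `#008000` (cut).

Run 1: The run is open, so emit a `<polyline>` with points (Y-flipped): 146.524,51.779 163.082,74.065.

Run 2: The run is open, so emit a `<polyline>` with points (Y-flipped): 130.220,51.127 144.223,30.222 16.641,76.312 43.453,13.332.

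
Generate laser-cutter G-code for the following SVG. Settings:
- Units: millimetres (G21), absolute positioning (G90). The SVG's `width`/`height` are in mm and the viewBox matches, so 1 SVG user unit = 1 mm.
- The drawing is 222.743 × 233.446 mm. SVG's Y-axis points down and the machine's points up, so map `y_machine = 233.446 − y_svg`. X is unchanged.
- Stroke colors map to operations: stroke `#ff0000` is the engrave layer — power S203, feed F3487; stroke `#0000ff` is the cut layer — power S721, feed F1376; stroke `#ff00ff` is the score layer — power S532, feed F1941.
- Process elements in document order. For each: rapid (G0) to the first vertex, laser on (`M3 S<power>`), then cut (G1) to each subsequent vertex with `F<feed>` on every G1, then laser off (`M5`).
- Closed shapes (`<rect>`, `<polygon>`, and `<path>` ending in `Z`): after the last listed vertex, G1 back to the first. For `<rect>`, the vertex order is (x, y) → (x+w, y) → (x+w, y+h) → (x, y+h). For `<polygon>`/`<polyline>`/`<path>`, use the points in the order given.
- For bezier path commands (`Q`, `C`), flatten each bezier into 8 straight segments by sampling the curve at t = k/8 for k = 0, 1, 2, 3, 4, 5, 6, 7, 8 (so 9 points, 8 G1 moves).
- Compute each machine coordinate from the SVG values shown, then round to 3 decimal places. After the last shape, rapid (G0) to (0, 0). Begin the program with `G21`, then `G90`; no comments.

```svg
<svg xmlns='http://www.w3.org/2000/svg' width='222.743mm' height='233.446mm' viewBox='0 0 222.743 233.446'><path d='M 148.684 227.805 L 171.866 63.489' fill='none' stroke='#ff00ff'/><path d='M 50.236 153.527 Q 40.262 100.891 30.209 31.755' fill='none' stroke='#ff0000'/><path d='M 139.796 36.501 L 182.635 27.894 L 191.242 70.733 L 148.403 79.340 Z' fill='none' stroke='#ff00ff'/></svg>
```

1 u = 1 mm; y_m = 233.446 − y.

[1] `<path>` line segment, #ff00ff→score S532 F1941: (148.684,5.641) → (171.866,169.957)

[2] `<path>` quadratic bezier, #ff0000→engrave S203 F3487: (50.236,79.919) → (47.741,93.336) → (45.244,107.268) → (42.744,121.716) → (40.242,136.680) → (37.738,152.159) → (35.231,168.154) → (32.721,184.665) → (30.209,201.691)

[3] `<path>` regular polygon, #ff00ff→score S532 F1941: (139.796,196.945) → (182.635,205.552) → (191.242,162.713) → (148.403,154.106) → (139.796,196.945) (closed)

G21
G90
G0 X148.684 Y5.641
M3 S532
G1 X171.866 Y169.957 F1941
M5
G0 X50.236 Y79.919
M3 S203
G1 X47.741 Y93.336 F3487
G1 X45.244 Y107.268 F3487
G1 X42.744 Y121.716 F3487
G1 X40.242 Y136.680 F3487
G1 X37.738 Y152.159 F3487
G1 X35.231 Y168.154 F3487
G1 X32.721 Y184.665 F3487
G1 X30.209 Y201.691 F3487
M5
G0 X139.796 Y196.945
M3 S532
G1 X182.635 Y205.552 F1941
G1 X191.242 Y162.713 F1941
G1 X148.403 Y154.106 F1941
G1 X139.796 Y196.945 F1941
M5
G0 X0.000 Y0.000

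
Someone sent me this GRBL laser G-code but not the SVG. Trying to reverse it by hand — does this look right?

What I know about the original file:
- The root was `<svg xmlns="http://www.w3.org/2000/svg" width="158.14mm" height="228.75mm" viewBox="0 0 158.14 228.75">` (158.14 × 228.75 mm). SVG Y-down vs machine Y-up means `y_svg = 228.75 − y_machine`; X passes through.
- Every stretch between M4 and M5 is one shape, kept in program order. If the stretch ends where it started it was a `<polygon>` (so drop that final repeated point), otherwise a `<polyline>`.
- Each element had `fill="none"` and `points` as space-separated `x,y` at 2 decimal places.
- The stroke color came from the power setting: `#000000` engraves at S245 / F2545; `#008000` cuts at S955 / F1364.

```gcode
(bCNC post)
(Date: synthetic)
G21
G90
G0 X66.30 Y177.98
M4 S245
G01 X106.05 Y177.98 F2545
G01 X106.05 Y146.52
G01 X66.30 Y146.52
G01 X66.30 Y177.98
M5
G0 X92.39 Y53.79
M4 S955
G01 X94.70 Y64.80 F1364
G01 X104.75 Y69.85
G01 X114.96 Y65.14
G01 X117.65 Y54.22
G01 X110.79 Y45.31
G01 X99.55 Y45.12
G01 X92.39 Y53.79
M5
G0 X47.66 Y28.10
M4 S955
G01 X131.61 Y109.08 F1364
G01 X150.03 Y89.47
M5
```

Each laser-on run becomes one SVG element. Flip Y back into SVG space with y_svg = 228.75 − y_machine.

Run 1: the run's S245 means `#000000` (engrave). The run returns to its start, so emit a `<polygon>` with points (Y-flipped): 66.30,50.77 106.05,50.77 106.05,82.23 66.30,82.23.

Run 2: power S955 maps to stroke `#008000` (cut). The run returns to its start, so emit a `<polygon>` with points (Y-flipped): 92.39,174.96 94.70,163.95 104.75,158.90 114.96,163.61 117.65,174.53 110.79,183.44 99.55,183.63.

Run 3: power S955 maps to stroke `#008000` (cut). The run is open, so emit a `<polyline>` with points (Y-flipped): 47.66,200.65 131.61,119.67 150.03,139.28.

<svg xmlns="http://www.w3.org/2000/svg" width="158.14mm" height="228.75mm" viewBox="0 0 158.14 228.75">
  <polygon points="66.30,50.77 106.05,50.77 106.05,82.23 66.30,82.23" fill="none" stroke="#000000"/>
  <polygon points="92.39,174.96 94.70,163.95 104.75,158.90 114.96,163.61 117.65,174.53 110.79,183.44 99.55,183.63" fill="none" stroke="#008000"/>
  <polyline points="47.66,200.65 131.61,119.67 150.03,139.28" fill="none" stroke="#008000"/>
</svg>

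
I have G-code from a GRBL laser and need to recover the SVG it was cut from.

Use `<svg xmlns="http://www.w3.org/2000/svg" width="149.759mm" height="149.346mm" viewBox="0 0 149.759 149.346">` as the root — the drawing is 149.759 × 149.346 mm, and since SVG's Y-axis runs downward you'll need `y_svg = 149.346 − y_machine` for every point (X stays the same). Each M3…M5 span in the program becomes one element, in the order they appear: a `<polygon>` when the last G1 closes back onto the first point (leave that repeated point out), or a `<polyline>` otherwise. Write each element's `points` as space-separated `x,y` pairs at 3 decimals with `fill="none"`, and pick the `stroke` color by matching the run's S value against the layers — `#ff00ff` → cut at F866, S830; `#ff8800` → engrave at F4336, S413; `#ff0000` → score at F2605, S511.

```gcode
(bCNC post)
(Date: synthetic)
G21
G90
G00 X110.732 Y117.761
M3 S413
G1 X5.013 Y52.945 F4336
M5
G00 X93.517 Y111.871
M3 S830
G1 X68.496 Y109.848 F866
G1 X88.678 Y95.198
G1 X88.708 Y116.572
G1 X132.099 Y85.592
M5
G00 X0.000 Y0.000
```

<svg xmlns="http://www.w3.org/2000/svg" width="149.759mm" height="149.346mm" viewBox="0 0 149.759 149.346">
  <polyline points="110.732,31.585 5.013,96.401" fill="none" stroke="#ff8800"/>
  <polyline points="93.517,37.475 68.496,39.498 88.678,54.148 88.708,32.774 132.099,63.754" fill="none" stroke="#ff00ff"/>
</svg>

y_svg = 149.346 − y_m.

[1] S413→`#ff8800` (engrave); open run; points: 110.732,31.585 5.013,96.401

[2] S830→`#ff00ff` (cut); open run; points: 93.517,37.475 68.496,39.498 88.678,54.148 88.708,32.774 132.099,63.754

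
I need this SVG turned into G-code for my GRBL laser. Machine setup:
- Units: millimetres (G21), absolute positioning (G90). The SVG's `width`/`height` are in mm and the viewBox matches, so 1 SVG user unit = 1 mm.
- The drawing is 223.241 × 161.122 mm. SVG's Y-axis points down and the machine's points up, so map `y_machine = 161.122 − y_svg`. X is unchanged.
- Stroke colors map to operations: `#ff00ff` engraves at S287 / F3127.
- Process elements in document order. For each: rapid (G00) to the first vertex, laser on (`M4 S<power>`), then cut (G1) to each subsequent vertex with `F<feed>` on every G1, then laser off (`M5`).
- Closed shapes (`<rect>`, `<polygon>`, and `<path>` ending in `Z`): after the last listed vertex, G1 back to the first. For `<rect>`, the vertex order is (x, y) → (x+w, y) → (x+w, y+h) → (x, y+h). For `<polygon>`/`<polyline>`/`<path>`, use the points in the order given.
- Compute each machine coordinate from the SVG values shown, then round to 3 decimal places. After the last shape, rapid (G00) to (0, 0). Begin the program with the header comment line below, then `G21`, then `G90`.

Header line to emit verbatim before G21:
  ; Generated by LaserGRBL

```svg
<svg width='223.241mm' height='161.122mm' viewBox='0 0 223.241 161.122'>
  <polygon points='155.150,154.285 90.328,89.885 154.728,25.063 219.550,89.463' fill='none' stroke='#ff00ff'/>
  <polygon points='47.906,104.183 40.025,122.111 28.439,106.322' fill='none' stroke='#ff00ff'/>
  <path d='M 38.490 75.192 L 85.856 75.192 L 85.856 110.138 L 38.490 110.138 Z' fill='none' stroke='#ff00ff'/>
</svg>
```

viewBox `0 0 223.241 161.122` with mm width/height → 1 unit = 1 mm. Flip: y_m = 161.122 − y_svg.

**Shape 1** — `<polygon>` regular polygon, stroke `#ff00ff` → engrave (S287, F3127). Machine vertices: (155.150,6.837) → (90.328,71.237) → (154.728,136.059) → (219.550,71.659) → (155.150,6.837). Closed: final G1 returns to the first vertex.

**Shape 2** — `<polygon>` regular polygon, stroke `#ff00ff` → engrave (S287, F3127). Machine vertices: (47.906,56.939) → (40.025,39.011) → (28.439,54.800) → (47.906,56.939). Closed: final G1 returns to the first vertex.

**Shape 3** — `<path>` rectangle, stroke `#ff00ff` → engrave (S287, F3127). Machine vertices: (38.490,85.930) → (85.856,85.930) → (85.856,50.984) → (38.490,50.984) → (38.490,85.930). Closed: final G1 returns to the first vertex.

; Generated by LaserGRBL
G21
G90
G00 X155.150 Y6.837
M4 S287
G1 X90.328 Y71.237 F3127
G1 X154.728 Y136.059 F3127
G1 X219.550 Y71.659 F3127
G1 X155.150 Y6.837 F3127
M5
G00 X47.906 Y56.939
M4 S287
G1 X40.025 Y39.011 F3127
G1 X28.439 Y54.800 F3127
G1 X47.906 Y56.939 F3127
M5
G00 X38.490 Y85.930
M4 S287
G1 X85.856 Y85.930 F3127
G1 X85.856 Y50.984 F3127
G1 X38.490 Y50.984 F3127
G1 X38.490 Y85.930 F3127
M5
G00 X0.000 Y0.000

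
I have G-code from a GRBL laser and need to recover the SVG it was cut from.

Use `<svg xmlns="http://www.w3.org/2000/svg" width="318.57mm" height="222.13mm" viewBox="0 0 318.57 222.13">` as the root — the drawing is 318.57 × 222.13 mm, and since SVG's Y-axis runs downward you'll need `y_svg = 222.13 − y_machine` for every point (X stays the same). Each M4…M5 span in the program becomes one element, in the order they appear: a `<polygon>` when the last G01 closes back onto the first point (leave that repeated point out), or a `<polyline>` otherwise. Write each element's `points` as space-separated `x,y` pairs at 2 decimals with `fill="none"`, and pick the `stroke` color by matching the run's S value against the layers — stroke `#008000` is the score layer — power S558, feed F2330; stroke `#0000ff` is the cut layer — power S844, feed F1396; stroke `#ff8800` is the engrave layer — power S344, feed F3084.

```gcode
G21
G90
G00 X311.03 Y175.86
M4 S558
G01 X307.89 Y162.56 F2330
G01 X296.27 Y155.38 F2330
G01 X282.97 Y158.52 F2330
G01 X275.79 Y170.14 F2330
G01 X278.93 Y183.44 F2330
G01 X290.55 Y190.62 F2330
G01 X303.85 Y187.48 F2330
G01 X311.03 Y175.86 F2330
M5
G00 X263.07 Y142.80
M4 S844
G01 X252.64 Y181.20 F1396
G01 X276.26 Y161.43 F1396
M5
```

<svg xmlns="http://www.w3.org/2000/svg" width="318.57mm" height="222.13mm" viewBox="0 0 318.57 222.13">
  <polygon points="311.03,46.27 307.89,59.57 296.27,66.75 282.97,63.61 275.79,51.99 278.93,38.69 290.55,31.51 303.85,34.65" fill="none" stroke="#008000"/>
  <polyline points="263.07,79.33 252.64,40.93 276.26,60.70" fill="none" stroke="#0000ff"/>
</svg>

Each laser-on run becomes one SVG element. Flip Y back into SVG space with y_svg = 222.13 − y_machine.

Run 1: power S558 maps to stroke `#008000` (score). The run returns to its start, so emit a `<polygon>` with points (Y-flipped): 311.03,46.27 307.89,59.57 296.27,66.75 282.97,63.61 275.79,51.99 278.93,38.69 290.55,31.51 303.85,34.65.

Run 2: S844 ⇒ cut layer `#0000ff`. The run is open, so emit a `<polyline>` with points (Y-flipped): 263.07,79.33 252.64,40.93 276.26,60.70.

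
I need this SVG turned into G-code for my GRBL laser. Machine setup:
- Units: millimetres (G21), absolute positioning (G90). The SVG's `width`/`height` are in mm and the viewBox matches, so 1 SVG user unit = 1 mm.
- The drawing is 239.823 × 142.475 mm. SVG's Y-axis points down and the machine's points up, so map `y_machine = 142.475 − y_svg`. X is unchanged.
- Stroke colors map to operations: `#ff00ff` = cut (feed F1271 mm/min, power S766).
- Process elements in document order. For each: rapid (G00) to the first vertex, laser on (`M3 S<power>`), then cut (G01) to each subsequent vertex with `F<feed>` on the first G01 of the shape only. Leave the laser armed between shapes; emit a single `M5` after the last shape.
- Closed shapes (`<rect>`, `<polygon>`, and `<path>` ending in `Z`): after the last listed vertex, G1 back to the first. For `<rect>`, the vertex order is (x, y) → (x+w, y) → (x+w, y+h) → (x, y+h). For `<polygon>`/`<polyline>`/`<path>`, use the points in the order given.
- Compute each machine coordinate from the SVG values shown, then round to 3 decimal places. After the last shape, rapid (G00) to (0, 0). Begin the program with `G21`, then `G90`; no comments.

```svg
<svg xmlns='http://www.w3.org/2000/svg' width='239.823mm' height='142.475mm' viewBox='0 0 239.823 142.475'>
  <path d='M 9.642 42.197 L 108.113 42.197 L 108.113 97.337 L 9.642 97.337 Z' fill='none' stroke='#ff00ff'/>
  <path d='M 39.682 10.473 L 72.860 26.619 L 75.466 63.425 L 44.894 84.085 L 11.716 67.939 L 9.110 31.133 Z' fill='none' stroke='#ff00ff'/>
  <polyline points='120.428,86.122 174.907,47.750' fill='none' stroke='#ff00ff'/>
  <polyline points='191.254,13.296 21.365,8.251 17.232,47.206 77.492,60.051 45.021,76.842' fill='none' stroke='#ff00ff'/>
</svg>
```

1 u = 1 mm; y_m = 142.475 − y.

[1] `<path>` rectangle, #ff00ff→cut S766 F1271: (9.642,100.278) → (108.113,100.278) → (108.113,45.138) → (9.642,45.138) → (9.642,100.278) (closed)

[2] `<path>` regular polygon, #ff00ff→cut S766 F1271: (39.682,132.002) → (72.860,115.856) → (75.466,79.050) → (44.894,58.390) → (11.716,74.536) → (9.110,111.342) → (39.682,132.002) (closed)

[3] `<polyline>` line segment, #ff00ff→cut S766 F1271: (120.428,56.353) → (174.907,94.725)

[4] `<polyline>` open polyline, #ff00ff→cut S766 F1271: (191.254,129.179) → (21.365,134.224) → (17.232,95.269) → (77.492,82.424) → (45.021,65.633)

G21
G90
G00 X9.642 Y100.278
M3 S766
G01 X108.113 Y100.278 F1271
G01 X108.113 Y45.138
G01 X9.642 Y45.138
G01 X9.642 Y100.278
G00 X39.682 Y132.002
M3 S766
G01 X72.860 Y115.856 F1271
G01 X75.466 Y79.050
G01 X44.894 Y58.390
G01 X11.716 Y74.536
G01 X9.110 Y111.342
G01 X39.682 Y132.002
G00 X120.428 Y56.353
M3 S766
G01 X174.907 Y94.725 F1271
G00 X191.254 Y129.179
M3 S766
G01 X21.365 Y134.224 F1271
G01 X17.232 Y95.269
G01 X77.492 Y82.424
G01 X45.021 Y65.633
M5
G00 X0.000 Y0.000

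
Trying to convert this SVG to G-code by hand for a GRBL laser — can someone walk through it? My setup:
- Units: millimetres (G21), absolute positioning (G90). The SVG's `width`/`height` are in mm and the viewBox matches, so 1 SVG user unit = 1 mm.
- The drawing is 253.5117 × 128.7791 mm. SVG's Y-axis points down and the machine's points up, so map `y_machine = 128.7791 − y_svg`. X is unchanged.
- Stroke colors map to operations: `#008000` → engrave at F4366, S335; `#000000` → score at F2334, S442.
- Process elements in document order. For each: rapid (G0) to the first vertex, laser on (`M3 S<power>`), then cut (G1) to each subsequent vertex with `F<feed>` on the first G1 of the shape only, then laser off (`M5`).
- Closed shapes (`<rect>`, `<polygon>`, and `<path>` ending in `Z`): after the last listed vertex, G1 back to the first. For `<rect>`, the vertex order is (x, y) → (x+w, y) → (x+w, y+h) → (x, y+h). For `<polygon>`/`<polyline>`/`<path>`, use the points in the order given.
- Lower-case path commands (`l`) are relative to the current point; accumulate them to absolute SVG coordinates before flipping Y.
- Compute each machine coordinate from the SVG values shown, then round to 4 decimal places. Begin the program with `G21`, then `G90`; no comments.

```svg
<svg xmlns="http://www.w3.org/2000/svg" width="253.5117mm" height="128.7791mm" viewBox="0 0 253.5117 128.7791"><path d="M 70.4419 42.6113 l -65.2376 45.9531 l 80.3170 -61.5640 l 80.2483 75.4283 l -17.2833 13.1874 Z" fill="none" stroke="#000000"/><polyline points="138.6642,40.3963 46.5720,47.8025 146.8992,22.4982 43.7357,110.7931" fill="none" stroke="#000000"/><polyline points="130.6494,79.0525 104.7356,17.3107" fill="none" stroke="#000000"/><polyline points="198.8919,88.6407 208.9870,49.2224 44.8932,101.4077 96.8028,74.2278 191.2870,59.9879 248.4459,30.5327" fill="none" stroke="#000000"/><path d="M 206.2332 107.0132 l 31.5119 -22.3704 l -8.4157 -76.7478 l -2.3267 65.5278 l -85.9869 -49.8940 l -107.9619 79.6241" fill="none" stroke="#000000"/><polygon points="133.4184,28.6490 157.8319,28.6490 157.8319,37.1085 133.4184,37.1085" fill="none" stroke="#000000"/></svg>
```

G21
G90
G0 X70.4419 Y86.1678
M3 S442
G1 X5.2043 Y40.2147 F2334
G1 X85.5213 Y101.7787
G1 X165.7696 Y26.3504
G1 X148.4863 Y13.1630
G1 X70.4419 Y86.1678
M5
G0 X138.6642 Y88.3828
M3 S442
G1 X46.5720 Y80.9766 F2334
G1 X146.8992 Y106.2809
G1 X43.7357 Y17.9860
M5
G0 X130.6494 Y49.7266
M3 S442
G1 X104.7356 Y111.4684 F2334
M5
G0 X198.8919 Y40.1384
M3 S442
G1 X208.9870 Y79.5567 F2334
G1 X44.8932 Y27.3714
G1 X96.8028 Y54.5513
G1 X191.2870 Y68.7912
G1 X248.4459 Y98.2464
M5
G0 X206.2332 Y21.7659
M3 S442
G1 X237.7451 Y44.1363 F2334
G1 X229.3294 Y120.8841
G1 X227.0027 Y55.3563
G1 X141.0158 Y105.2503
G1 X33.0539 Y25.6262
M5
G0 X133.4184 Y100.1301
M3 S442
G1 X157.8319 Y100.1301 F2334
G1 X157.8319 Y91.6706
G1 X133.4184 Y91.6706
G1 X133.4184 Y100.1301
M5

viewBox `0 0 253.5117 128.7791` with mm width/height → 1 unit = 1 mm. Flip: y_m = 128.7791 − y_svg.

**Shape 1** — `<path>` closed polygon, stroke `#000000` → score (S442, F2334). Machine vertices: (70.4419,86.1678) → (5.2043,40.2147) → (85.5213,101.7787) → (165.7696,26.3504) → (148.4863,13.1630) → (70.4419,86.1678). Closed: final G1 returns to the first vertex.

**Shape 2** — `<polyline>` open polyline, stroke `#000000` → score (S442, F2334). Machine vertices: (138.6642,88.3828) → (46.5720,80.9766) → (146.8992,106.2809) → (43.7357,17.9860). Open path.

**Shape 3** — `<polyline>` line segment, stroke `#000000` → score (S442, F2334). Machine vertices: (130.6494,49.7266) → (104.7356,111.4684). Open path.

**Shape 4** — `<polyline>` open polyline, stroke `#000000` → score (S442, F2334). Machine vertices: (198.8919,40.1384) → (208.9870,79.5567) → (44.8932,27.3714) → (96.8028,54.5513) → (191.2870,68.7912) → (248.4459,98.2464). Open path.

**Shape 5** — `<path>` open polyline, stroke `#000000` → score (S442, F2334). Machine vertices: (206.2332,21.7659) → (237.7451,44.1363) → (229.3294,120.8841) → (227.0027,55.3563) → (141.0158,105.2503) → (33.0539,25.6262). Open path.

**Shape 6** — `<polygon>` rectangle, stroke `#000000` → score (S442, F2334). Machine vertices: (133.4184,100.1301) → (157.8319,100.1301) → (157.8319,91.6706) → (133.4184,91.6706) → (133.4184,100.1301). Closed: final G1 returns to the first vertex.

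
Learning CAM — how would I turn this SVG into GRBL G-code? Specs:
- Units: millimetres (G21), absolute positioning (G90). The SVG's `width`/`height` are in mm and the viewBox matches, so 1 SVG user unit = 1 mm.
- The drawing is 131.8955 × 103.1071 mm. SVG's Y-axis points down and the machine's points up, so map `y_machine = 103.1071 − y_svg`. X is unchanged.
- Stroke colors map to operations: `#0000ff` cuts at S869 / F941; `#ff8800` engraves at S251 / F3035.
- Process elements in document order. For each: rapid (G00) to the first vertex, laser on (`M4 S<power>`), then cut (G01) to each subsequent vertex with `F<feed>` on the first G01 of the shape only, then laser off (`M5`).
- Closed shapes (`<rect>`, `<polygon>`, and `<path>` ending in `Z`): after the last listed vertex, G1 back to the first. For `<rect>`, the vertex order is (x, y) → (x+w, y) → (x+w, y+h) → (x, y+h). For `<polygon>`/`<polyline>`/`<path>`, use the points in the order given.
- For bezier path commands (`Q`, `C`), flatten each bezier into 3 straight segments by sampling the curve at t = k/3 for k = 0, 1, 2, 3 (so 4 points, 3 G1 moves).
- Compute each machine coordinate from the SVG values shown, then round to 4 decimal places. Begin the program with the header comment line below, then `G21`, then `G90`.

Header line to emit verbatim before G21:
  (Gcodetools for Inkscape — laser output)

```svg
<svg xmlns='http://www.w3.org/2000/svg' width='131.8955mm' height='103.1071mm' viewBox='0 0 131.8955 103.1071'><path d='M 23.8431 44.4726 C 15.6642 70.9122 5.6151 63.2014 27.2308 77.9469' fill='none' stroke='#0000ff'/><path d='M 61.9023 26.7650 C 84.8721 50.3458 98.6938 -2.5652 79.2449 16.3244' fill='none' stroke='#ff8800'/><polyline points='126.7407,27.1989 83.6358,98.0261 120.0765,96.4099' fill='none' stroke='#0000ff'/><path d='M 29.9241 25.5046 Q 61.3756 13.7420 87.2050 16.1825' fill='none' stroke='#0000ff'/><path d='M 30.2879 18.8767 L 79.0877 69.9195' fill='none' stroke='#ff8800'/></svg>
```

viewBox `0 0 131.8955 103.1071` with mm width/height → 1 unit = 1 mm. Flip: y_m = 103.1071 − y_svg.

**Shape 1** — `<path>` cubic bezier, stroke `#0000ff` → cut (S869, F941). Control points (SVG): P0=(23.8431,44.4726), P1=(15.6642,70.9122), P2=(5.6151,63.2014), P3=(27.2308,77.9469); sampled at t=k/3. Machine vertices: (23.8431,58.6345) → (16.2828,41.4818) → (14.9280,34.5168) → (27.2308,25.1602). Open path.

**Shape 2** — `<path>` cubic bezier, stroke `#ff8800` → engrave (S251, F3035). Control points (SVG): P0=(61.9023,26.7650), P1=(84.8721,50.3458), P2=(98.6938,-2.5652), P3=(79.2449,16.3244); sampled at t=k/3. Machine vertices: (61.9023,76.3421) → (80.9293,72.7663) → (88.4970,87.2311) → (79.2449,86.7827). Open path.

**Shape 3** — `<polyline>` open polyline, stroke `#0000ff` → cut (S869, F941). Machine vertices: (126.7407,75.9082) → (83.6358,5.0810) → (120.0765,6.6972). Open path.

**Shape 4** — `<path>` quadratic bezier, stroke `#0000ff` → cut (S869, F941). Control points (SVG): P0=(29.9241,25.5046), P1=(61.3756,13.7420), P2=(87.2050,16.1825); sampled at t=k/3. Machine vertices: (29.9241,77.6025) → (50.2671,83.8661) → (69.3607,86.9735) → (87.2050,86.9246). Open path.

**Shape 5** — `<path>` line segment, stroke `#ff8800` → engrave (S251, F3035). Machine vertices: (30.2879,84.2304) → (79.0877,33.1876). Open path.

(Gcodetools for Inkscape — laser output)
G21
G90
G00 X23.8431 Y58.6345
M4 S869
G01 X16.2828 Y41.4818 F941
G01 X14.9280 Y34.5168
G01 X27.2308 Y25.1602
M5
G00 X61.9023 Y76.3421
M4 S251
G01 X80.9293 Y72.7663 F3035
G01 X88.4970 Y87.2311
G01 X79.2449 Y86.7827
M5
G00 X126.7407 Y75.9082
M4 S869
G01 X83.6358 Y5.0810 F941
G01 X120.0765 Y6.6972
M5
G00 X29.9241 Y77.6025
M4 S869
G01 X50.2671 Y83.8661 F941
G01 X69.3607 Y86.9735
G01 X87.2050 Y86.9246
M5
G00 X30.2879 Y84.2304
M4 S251
G01 X79.0877 Y33.1876 F3035
M5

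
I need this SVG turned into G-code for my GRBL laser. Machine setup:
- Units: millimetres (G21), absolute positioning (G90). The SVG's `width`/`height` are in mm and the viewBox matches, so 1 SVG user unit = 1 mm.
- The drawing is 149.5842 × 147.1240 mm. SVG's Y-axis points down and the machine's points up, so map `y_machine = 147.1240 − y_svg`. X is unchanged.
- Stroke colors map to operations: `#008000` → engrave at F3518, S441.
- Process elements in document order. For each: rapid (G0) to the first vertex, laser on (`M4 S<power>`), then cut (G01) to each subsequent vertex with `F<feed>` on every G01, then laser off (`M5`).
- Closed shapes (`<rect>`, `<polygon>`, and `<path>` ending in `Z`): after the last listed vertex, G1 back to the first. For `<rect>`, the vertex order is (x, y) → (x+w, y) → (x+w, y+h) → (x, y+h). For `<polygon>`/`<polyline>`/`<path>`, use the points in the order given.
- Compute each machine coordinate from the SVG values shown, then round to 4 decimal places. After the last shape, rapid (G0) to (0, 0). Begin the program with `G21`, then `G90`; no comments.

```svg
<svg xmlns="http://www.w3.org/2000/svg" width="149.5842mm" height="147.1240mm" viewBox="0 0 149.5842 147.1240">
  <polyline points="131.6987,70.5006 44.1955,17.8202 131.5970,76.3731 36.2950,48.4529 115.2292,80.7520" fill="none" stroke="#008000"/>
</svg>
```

G21
G90
G0 X131.6987 Y76.6234
M4 S441
G01 X44.1955 Y129.3038 F3518
G01 X131.5970 Y70.7509 F3518
G01 X36.2950 Y98.6711 F3518
G01 X115.2292 Y66.3720 F3518
M5
G0 X0.0000 Y0.0000

1 u = 1 mm; y_m = 147.1240 − y.

[1] `<polyline>` open polyline, #008000→engrave S441 F3518: (131.6987,76.6234) → (44.1955,129.3038) → (131.5970,70.7509) → (36.2950,98.6711) → (115.2292,66.3720)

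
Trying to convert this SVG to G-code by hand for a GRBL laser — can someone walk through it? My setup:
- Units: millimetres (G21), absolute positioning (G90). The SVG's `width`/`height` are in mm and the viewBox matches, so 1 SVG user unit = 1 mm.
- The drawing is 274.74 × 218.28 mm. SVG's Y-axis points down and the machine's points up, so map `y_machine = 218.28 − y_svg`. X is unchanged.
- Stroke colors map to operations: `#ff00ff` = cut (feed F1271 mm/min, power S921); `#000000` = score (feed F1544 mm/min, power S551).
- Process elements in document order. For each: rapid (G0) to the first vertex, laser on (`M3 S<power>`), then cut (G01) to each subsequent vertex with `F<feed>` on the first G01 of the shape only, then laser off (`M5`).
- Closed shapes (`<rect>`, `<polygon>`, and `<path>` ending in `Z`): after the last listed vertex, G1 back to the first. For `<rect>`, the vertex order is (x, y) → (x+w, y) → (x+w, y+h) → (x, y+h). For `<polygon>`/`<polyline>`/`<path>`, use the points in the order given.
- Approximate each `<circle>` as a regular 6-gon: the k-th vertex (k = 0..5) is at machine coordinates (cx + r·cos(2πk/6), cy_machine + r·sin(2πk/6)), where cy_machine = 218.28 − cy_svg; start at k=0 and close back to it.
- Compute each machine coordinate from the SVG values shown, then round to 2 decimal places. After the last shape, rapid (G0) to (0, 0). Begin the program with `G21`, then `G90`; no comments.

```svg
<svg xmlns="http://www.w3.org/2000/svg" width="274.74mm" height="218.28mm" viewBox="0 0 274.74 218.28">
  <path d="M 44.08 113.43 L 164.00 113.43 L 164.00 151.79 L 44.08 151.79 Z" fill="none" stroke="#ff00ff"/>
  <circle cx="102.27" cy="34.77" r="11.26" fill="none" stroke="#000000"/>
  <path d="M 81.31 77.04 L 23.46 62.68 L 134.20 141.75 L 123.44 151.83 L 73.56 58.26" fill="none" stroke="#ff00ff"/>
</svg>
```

1 u = 1 mm; y_m = 218.28 − y.

[1] `<path>` rectangle, #ff00ff→cut S921 F1271: (44.08,104.85) → (164.00,104.85) → (164.00,66.49) → (44.08,66.49) → (44.08,104.85) (closed)

[2] `<circle>` circle, #000000→score S551 F1544: (113.53,183.51) → (107.90,193.26) → (96.64,193.26) → (91.01,183.51) → (96.64,173.76) → (107.90,173.76) → (113.53,183.51) (closed)

[3] `<path>` open polyline, #ff00ff→cut S921 F1271: (81.31,141.24) → (23.46,155.60) → (134.20,76.53) → (123.44,66.45) → (73.56,160.02)

G21
G90
G0 X44.08 Y104.85
M3 S921
G01 X164.00 Y104.85 F1271
G01 X164.00 Y66.49
G01 X44.08 Y66.49
G01 X44.08 Y104.85
M5
G0 X113.53 Y183.51
M3 S551
G01 X107.90 Y193.26 F1544
G01 X96.64 Y193.26
G01 X91.01 Y183.51
G01 X96.64 Y173.76
G01 X107.90 Y173.76
G01 X113.53 Y183.51
M5
G0 X81.31 Y141.24
M3 S921
G01 X23.46 Y155.60 F1271
G01 X134.20 Y76.53
G01 X123.44 Y66.45
G01 X73.56 Y160.02
M5
G0 X0.00 Y0.00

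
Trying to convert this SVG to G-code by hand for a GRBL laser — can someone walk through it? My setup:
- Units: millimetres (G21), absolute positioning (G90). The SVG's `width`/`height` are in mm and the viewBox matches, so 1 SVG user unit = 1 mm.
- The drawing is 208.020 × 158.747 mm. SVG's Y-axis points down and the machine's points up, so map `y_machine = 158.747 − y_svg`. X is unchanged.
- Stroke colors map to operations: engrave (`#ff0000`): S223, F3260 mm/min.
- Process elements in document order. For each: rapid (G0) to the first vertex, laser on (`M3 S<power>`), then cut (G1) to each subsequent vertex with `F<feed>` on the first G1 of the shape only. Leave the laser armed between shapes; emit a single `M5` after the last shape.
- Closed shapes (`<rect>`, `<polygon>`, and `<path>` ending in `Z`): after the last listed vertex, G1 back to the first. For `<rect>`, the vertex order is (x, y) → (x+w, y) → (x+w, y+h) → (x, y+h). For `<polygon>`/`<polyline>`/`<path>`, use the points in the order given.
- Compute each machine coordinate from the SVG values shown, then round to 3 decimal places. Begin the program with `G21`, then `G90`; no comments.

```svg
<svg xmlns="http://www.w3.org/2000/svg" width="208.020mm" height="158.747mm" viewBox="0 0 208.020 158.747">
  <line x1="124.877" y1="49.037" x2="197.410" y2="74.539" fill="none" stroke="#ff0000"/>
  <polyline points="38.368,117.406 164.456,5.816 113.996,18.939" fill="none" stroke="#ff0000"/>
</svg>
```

viewBox `0 0 208.020 158.747` with mm width/height → 1 unit = 1 mm. Flip: y_m = 158.747 − y_svg.

**Shape 1** — `<line>` line segment, stroke `#ff0000` → engrave (S223, F3260). Machine vertices: (124.877,109.710) → (197.410,84.208). Open path.

**Shape 2** — `<polyline>` open polyline, stroke `#ff0000` → engrave (S223, F3260). Machine vertices: (38.368,41.341) → (164.456,152.931) → (113.996,139.808). Open path.

G21
G90
G0 X124.877 Y109.710
M3 S223
G1 X197.410 Y84.208 F3260
G0 X38.368 Y41.341
M3 S223
G1 X164.456 Y152.931 F3260
G1 X113.996 Y139.808
M5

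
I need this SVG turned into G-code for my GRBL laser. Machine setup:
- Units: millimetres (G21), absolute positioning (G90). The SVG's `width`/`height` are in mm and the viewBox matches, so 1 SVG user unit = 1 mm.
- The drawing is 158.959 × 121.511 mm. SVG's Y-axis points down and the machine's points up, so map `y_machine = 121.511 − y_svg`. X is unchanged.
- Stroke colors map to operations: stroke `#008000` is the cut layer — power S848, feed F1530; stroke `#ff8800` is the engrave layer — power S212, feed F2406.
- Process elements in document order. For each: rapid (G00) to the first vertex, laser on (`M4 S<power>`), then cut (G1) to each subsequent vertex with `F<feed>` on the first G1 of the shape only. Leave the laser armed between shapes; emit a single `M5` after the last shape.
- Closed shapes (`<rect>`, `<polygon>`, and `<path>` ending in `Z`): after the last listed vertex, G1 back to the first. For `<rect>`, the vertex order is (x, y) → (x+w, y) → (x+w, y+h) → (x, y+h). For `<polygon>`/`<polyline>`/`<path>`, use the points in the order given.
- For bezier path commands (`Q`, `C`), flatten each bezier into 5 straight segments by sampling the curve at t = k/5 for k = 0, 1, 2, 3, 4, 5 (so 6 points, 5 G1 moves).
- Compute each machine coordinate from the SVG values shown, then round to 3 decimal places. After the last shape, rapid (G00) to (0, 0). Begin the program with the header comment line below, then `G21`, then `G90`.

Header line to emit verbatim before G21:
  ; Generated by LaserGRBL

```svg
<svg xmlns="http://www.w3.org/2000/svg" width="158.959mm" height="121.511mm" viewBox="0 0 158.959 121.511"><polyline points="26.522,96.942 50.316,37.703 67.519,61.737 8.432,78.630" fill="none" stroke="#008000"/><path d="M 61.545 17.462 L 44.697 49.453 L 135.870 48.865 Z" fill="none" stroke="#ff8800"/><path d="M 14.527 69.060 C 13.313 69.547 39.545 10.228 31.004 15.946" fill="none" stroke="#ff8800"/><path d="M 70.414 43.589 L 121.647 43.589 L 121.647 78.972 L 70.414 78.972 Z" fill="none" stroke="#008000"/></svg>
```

viewBox `0 0 158.959 121.511` with mm width/height → 1 unit = 1 mm. Flip: y_m = 121.511 − y_svg.

**Shape 1** — `<polyline>` open polyline, stroke `#008000` → cut (S848, F1530). Machine vertices: (26.522,24.569) → (50.316,83.808) → (67.519,59.774) → (8.432,42.881). Open path.

**Shape 2** — `<path>` closed polygon, stroke `#ff8800` → engrave (S212, F2406). Machine vertices: (61.545,104.049) → (44.697,72.058) → (135.870,72.646) → (61.545,104.049). Closed: final G1 returns to the first vertex.

**Shape 3** — `<path>` cubic bezier, stroke `#ff8800` → engrave (S212, F2406). Control points (SVG): P0=(14.527,69.060), P1=(13.313,69.547), P2=(39.545,10.228), P3=(31.004,15.946); sampled at t=k/5. Machine vertices: (14.527,52.451) → (16.594,58.337) → (22.262,72.584) → (28.544,89.199) → (32.454,102.190) → (31.004,105.565). Open path.

**Shape 4** — `<path>` rectangle, stroke `#008000` → cut (S848, F1530). Machine vertices: (70.414,77.922) → (121.647,77.922) → (121.647,42.539) → (70.414,42.539) → (70.414,77.922). Closed: final G1 returns to the first vertex.

; Generated by LaserGRBL
G21
G90
G00 X26.522 Y24.569
M4 S848
G1 X50.316 Y83.808 F1530
G1 X67.519 Y59.774
G1 X8.432 Y42.881
G00 X61.545 Y104.049
M4 S212
G1 X44.697 Y72.058 F2406
G1 X135.870 Y72.646
G1 X61.545 Y104.049
G00 X14.527 Y52.451
M4 S212
G1 X16.594 Y58.337 F2406
G1 X22.262 Y72.584
G1 X28.544 Y89.199
G1 X32.454 Y102.190
G1 X31.004 Y105.565
G00 X70.414 Y77.922
M4 S848
G1 X121.647 Y77.922 F1530
G1 X121.647 Y42.539
G1 X70.414 Y42.539
G1 X70.414 Y77.922
M5
G00 X0.000 Y0.000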